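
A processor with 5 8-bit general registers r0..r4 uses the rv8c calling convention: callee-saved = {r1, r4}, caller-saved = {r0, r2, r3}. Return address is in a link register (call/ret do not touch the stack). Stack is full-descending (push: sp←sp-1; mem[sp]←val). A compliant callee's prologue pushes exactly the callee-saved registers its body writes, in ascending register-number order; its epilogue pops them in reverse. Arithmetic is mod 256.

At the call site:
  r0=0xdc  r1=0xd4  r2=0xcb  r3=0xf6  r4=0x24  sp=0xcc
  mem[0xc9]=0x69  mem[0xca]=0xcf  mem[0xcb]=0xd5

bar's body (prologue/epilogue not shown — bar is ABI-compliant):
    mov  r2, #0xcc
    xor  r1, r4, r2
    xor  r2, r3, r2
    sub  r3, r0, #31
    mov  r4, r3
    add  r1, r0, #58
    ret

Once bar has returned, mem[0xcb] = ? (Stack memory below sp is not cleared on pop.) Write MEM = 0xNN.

MEM = 0xd4

prologue: push r1 → mem[0xcb]=0xd4, sp=0xcb
prologue: push r4 → mem[0xca]=0x24, sp=0xca
body[0] mov  r2, #0xcc → r2=0xcc
body[1] xor  r1, r4, r2 → r1=0xe8
body[2] xor  r2, r3, r2 → r2=0x3a
body[3] sub  r3, r0, #31 → r3=0xbd
body[4] mov  r4, r3 → r4=0xbd
body[5] add  r1, r0, #58 → r1=0x16
epilogue: pop r4=0x24, sp=0xcb
epilogue: pop r1=0xd4, sp=0xcc
prologue pushed ['r1', 'r4'] at ['0xcb', '0xca']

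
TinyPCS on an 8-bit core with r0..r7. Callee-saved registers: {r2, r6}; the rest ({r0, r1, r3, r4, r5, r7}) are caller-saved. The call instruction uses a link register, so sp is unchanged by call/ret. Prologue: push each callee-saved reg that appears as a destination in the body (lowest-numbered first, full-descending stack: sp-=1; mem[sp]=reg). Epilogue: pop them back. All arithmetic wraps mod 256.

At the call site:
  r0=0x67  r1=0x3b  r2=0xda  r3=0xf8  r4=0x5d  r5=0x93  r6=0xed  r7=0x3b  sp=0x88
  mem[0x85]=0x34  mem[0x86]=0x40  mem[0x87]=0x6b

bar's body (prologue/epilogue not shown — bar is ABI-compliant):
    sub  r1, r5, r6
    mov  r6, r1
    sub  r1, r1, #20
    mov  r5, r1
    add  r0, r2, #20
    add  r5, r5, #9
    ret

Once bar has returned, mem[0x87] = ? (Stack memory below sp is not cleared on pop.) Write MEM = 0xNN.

prologue: push r6 → mem[0x87]=0xed, sp=0x87
body[0] sub  r1, r5, r6 → r1=0xa6
body[1] mov  r6, r1 → r6=0xa6
body[2] sub  r1, r1, #20 → r1=0x92
body[3] mov  r5, r1 → r5=0x92
body[4] add  r0, r2, #20 → r0=0xee
body[5] add  r5, r5, #9 → r5=0x9b
epilogue: pop r6=0xed, sp=0x88
prologue pushed ['r6'] at ['0x87']

MEM = 0xed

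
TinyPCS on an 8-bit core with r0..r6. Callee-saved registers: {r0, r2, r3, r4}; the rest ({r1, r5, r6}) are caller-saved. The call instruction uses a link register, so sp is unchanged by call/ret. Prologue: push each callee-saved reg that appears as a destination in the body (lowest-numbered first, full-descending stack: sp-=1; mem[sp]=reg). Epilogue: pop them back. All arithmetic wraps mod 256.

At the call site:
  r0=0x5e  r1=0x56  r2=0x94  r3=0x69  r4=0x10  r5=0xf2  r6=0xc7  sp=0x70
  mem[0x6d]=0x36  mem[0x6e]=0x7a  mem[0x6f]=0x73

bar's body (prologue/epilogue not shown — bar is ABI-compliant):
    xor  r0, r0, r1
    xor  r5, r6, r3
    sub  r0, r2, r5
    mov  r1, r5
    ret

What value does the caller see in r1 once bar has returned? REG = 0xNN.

prologue: push r0 → mem[0x6f]=0x5e, sp=0x6f
body[0] xor  r0, r0, r1 → r0=0x08
body[1] xor  r5, r6, r3 → r5=0xae
body[2] sub  r0, r2, r5 → r0=0xe6
body[3] mov  r1, r5 → r1=0xae
epilogue: pop r0=0x5e, sp=0x70
r1 is caller-saved → body value

REG = 0xae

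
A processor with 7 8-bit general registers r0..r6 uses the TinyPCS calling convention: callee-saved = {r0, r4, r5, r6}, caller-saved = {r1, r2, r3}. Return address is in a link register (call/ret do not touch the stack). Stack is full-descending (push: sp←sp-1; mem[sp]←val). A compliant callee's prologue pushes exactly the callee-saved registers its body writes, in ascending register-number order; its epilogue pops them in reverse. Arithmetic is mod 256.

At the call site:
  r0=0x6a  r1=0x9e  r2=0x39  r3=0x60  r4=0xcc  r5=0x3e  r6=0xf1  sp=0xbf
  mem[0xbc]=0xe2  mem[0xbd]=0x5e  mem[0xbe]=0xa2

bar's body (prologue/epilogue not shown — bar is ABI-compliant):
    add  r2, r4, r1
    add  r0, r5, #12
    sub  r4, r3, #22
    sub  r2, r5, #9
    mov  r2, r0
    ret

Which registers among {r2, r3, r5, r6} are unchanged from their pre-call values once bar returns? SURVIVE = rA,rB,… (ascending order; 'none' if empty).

SURVIVE = r3,r5,r6

prologue: push r0 -> mem[0xbe]=0x6a, sp=0xbe
prologue: push r4 -> mem[0xbd]=0xcc, sp=0xbd
body[0] add  r2, r4, r1 -> r2=0x6a
body[1] add  r0, r5, #12 -> r0=0x4a
body[2] sub  r4, r3, #22 -> r4=0x4a
body[3] sub  r2, r5, #9 -> r2=0x35
body[4] mov  r2, r0 -> r2=0x4a
epilogue: pop r4=0xcc, sp=0xbe
epilogue: pop r0=0x6a, sp=0xbf
r2: caller-saved, written=True
r3: caller-saved, written=False
r5: callee-saved, written=False
r6: callee-saved, written=False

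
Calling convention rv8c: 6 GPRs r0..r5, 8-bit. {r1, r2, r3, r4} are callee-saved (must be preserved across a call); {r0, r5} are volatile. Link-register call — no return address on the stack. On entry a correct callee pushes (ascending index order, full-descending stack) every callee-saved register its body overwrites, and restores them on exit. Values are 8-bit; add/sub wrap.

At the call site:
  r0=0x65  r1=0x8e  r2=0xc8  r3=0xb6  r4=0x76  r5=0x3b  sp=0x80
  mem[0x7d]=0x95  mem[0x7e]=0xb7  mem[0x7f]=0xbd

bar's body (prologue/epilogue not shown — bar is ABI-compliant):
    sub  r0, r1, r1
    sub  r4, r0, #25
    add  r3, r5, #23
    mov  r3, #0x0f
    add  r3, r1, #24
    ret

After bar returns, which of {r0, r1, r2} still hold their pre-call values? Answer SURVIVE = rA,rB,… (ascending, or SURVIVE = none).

prologue: push r3 → mem[0x7f]=0xb6, sp=0x7f
prologue: push r4 → mem[0x7e]=0x76, sp=0x7e
body[0] sub  r0, r1, r1 → r0=0x00
body[1] sub  r4, r0, #25 → r4=0xe7
body[2] add  r3, r5, #23 → r3=0x52
body[3] mov  r3, #0x0f → r3=0x0f
body[4] add  r3, r1, #24 → r3=0xa6
epilogue: pop r4=0x76, sp=0x7f
epilogue: pop r3=0xb6, sp=0x80
r0: caller-saved, written=True
r1: callee-saved, written=False
r2: callee-saved, written=False

SURVIVE = r1,r2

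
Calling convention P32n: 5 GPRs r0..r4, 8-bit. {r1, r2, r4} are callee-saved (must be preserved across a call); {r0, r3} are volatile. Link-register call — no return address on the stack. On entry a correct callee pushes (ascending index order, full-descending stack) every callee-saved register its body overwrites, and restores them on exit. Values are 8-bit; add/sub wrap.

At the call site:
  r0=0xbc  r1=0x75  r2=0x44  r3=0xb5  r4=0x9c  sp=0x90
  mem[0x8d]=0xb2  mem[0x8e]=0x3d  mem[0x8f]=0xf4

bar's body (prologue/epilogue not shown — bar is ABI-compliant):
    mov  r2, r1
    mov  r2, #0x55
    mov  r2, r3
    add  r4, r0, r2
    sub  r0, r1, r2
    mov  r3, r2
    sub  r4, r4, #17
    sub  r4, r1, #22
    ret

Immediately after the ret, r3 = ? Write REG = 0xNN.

prologue: push r2 -> mem[0x8f]=0x44, sp=0x8f
prologue: push r4 -> mem[0x8e]=0x9c, sp=0x8e
body[0] mov  r2, r1 -> r2=0x75
body[1] mov  r2, #0x55 -> r2=0x55
body[2] mov  r2, r3 -> r2=0xb5
body[3] add  r4, r0, r2 -> r4=0x71
body[4] sub  r0, r1, r2 -> r0=0xc0
body[5] mov  r3, r2 -> r3=0xb5
body[6] sub  r4, r4, #17 -> r4=0x60
body[7] sub  r4, r1, #22 -> r4=0x5f
epilogue: pop r4=0x9c, sp=0x8f
epilogue: pop r2=0x44, sp=0x90
r3 is caller-saved -> body value

REG = 0xb5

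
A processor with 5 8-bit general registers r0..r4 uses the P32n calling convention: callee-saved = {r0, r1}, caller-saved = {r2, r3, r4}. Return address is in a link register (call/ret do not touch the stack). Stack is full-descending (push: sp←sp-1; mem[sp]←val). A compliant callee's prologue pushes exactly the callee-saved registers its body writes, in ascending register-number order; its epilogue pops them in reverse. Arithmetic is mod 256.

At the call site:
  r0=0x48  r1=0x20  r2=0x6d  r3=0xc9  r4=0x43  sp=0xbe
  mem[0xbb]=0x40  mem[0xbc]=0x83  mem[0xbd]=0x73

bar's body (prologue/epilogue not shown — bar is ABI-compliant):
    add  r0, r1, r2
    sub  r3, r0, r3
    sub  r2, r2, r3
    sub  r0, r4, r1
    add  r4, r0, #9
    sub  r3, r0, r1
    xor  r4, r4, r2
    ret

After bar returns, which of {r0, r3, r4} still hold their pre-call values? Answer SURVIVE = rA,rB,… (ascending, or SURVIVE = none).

prologue: push r0 -> mem[0xbd]=0x48, sp=0xbd
body[0] add  r0, r1, r2 -> r0=0x8d
body[1] sub  r3, r0, r3 -> r3=0xc4
body[2] sub  r2, r2, r3 -> r2=0xa9
body[3] sub  r0, r4, r1 -> r0=0x23
body[4] add  r4, r0, #9 -> r4=0x2c
body[5] sub  r3, r0, r1 -> r3=0x03
body[6] xor  r4, r4, r2 -> r4=0x85
epilogue: pop r0=0x48, sp=0xbe
r0: callee-saved, written=True
r3: caller-saved, written=True
r4: caller-saved, written=True

SURVIVE = r0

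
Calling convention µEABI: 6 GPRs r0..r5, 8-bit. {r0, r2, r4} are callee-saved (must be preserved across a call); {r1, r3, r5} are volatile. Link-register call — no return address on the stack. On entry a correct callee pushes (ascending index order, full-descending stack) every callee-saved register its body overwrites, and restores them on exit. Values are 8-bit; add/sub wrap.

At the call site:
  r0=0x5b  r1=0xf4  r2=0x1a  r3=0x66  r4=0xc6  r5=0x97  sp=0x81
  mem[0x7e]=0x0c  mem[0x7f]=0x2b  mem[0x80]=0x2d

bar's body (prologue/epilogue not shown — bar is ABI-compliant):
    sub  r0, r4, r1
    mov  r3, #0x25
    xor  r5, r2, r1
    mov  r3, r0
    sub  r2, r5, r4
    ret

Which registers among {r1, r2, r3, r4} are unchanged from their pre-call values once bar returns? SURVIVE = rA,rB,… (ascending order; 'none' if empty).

prologue: push r0 → mem[0x80]=0x5b, sp=0x80
prologue: push r2 → mem[0x7f]=0x1a, sp=0x7f
body[0] sub  r0, r4, r1 → r0=0xd2
body[1] mov  r3, #0x25 → r3=0x25
body[2] xor  r5, r2, r1 → r5=0xee
body[3] mov  r3, r0 → r3=0xd2
body[4] sub  r2, r5, r4 → r2=0x28
epilogue: pop r2=0x1a, sp=0x80
epilogue: pop r0=0x5b, sp=0x81
r1: caller-saved, written=False
r2: callee-saved, written=True
r3: caller-saved, written=True
r4: callee-saved, written=False

SURVIVE = r1,r2,r4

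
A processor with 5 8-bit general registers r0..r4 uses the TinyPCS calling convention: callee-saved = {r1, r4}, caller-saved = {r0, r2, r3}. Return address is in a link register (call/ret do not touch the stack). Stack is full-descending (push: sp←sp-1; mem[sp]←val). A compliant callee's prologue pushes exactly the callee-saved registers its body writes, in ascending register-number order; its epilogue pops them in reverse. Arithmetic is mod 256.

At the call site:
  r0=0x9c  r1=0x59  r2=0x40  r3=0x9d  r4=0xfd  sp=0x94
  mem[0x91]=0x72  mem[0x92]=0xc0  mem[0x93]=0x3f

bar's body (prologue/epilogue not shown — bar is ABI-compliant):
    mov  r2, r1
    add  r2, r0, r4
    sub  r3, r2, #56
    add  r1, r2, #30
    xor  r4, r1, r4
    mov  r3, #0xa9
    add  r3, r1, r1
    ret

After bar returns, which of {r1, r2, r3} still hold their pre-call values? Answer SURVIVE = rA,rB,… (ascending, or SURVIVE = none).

SURVIVE = r1

prologue: push r1 → mem[0x93]=0x59, sp=0x93
prologue: push r4 → mem[0x92]=0xfd, sp=0x92
body[0] mov  r2, r1 → r2=0x59
body[1] add  r2, r0, r4 → r2=0x99
body[2] sub  r3, r2, #56 → r3=0x61
body[3] add  r1, r2, #30 → r1=0xb7
body[4] xor  r4, r1, r4 → r4=0x4a
body[5] mov  r3, #0xa9 → r3=0xa9
body[6] add  r3, r1, r1 → r3=0x6e
epilogue: pop r4=0xfd, sp=0x93
epilogue: pop r1=0x59, sp=0x94
r1: callee-saved, written=True
r2: caller-saved, written=True
r3: caller-saved, written=True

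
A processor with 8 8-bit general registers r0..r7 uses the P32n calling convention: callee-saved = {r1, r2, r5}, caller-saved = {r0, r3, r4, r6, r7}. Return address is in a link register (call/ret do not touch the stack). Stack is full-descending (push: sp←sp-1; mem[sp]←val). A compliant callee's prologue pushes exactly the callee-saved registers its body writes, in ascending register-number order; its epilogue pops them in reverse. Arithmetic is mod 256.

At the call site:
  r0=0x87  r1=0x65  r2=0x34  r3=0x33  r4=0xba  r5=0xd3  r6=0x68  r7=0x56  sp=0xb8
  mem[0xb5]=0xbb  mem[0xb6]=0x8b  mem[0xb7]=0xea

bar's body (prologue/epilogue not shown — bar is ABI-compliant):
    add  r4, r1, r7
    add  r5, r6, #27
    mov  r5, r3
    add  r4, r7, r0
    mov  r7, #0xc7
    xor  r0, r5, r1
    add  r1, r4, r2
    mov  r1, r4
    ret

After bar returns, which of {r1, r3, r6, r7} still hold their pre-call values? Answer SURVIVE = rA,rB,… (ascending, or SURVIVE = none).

SURVIVE = r1,r3,r6

prologue: push r1 → mem[0xb7]=0x65, sp=0xb7
prologue: push r5 → mem[0xb6]=0xd3, sp=0xb6
body[0] add  r4, r1, r7 → r4=0xbb
body[1] add  r5, r6, #27 → r5=0x83
body[2] mov  r5, r3 → r5=0x33
body[3] add  r4, r7, r0 → r4=0xdd
body[4] mov  r7, #0xc7 → r7=0xc7
body[5] xor  r0, r5, r1 → r0=0x56
body[6] add  r1, r4, r2 → r1=0x11
body[7] mov  r1, r4 → r1=0xdd
epilogue: pop r5=0xd3, sp=0xb7
epilogue: pop r1=0x65, sp=0xb8
r1: callee-saved, written=True
r3: caller-saved, written=False
r6: caller-saved, written=False
r7: caller-saved, written=True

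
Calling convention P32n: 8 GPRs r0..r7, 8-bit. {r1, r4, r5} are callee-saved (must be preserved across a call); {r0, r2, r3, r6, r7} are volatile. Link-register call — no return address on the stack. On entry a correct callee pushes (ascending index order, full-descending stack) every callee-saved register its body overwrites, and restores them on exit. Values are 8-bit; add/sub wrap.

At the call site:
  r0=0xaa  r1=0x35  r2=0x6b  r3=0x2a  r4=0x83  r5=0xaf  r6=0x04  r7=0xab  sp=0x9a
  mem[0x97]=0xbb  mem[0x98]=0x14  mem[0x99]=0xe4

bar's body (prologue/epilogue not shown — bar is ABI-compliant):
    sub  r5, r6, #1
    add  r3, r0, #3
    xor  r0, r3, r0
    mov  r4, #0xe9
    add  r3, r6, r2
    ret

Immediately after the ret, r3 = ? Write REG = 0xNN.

REG = 0x6f

prologue: push r4 -> mem[0x99]=0x83, sp=0x99
prologue: push r5 -> mem[0x98]=0xaf, sp=0x98
body[0] sub  r5, r6, #1 -> r5=0x03
body[1] add  r3, r0, #3 -> r3=0xad
body[2] xor  r0, r3, r0 -> r0=0x07
body[3] mov  r4, #0xe9 -> r4=0xe9
body[4] add  r3, r6, r2 -> r3=0x6f
epilogue: pop r5=0xaf, sp=0x99
epilogue: pop r4=0x83, sp=0x9a
r3 is caller-saved -> body value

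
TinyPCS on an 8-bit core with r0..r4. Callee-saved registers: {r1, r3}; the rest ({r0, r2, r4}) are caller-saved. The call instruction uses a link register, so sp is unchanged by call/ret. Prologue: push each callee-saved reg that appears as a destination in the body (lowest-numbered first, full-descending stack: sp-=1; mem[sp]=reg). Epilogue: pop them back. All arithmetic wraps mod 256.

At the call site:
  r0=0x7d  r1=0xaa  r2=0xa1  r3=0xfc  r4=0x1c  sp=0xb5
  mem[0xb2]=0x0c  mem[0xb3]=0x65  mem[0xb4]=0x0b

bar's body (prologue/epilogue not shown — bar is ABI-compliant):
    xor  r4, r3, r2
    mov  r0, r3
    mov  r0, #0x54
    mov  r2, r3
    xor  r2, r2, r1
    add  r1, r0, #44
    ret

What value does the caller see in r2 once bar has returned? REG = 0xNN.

prologue: push r1 → mem[0xb4]=0xaa, sp=0xb4
body[0] xor  r4, r3, r2 → r4=0x5d
body[1] mov  r0, r3 → r0=0xfc
body[2] mov  r0, #0x54 → r0=0x54
body[3] mov  r2, r3 → r2=0xfc
body[4] xor  r2, r2, r1 → r2=0x56
body[5] add  r1, r0, #44 → r1=0x80
epilogue: pop r1=0xaa, sp=0xb5
r2 is caller-saved → body value

REG = 0x56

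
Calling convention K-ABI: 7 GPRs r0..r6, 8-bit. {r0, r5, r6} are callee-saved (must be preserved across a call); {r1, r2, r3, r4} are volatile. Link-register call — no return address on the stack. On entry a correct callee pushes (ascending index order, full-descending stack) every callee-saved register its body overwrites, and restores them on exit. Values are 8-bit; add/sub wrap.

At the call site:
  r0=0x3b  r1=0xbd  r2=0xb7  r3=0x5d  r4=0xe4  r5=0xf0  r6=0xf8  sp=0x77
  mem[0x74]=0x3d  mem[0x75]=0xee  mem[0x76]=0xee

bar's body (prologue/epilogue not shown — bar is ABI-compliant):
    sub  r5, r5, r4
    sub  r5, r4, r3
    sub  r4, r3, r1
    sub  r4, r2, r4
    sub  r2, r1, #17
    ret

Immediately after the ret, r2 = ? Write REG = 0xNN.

REG = 0xac

prologue: push r5 → mem[0x76]=0xf0, sp=0x76
body[0] sub  r5, r5, r4 → r5=0x0c
body[1] sub  r5, r4, r3 → r5=0x87
body[2] sub  r4, r3, r1 → r4=0xa0
body[3] sub  r4, r2, r4 → r4=0x17
body[4] sub  r2, r1, #17 → r2=0xac
epilogue: pop r5=0xf0, sp=0x77
r2 is caller-saved → body value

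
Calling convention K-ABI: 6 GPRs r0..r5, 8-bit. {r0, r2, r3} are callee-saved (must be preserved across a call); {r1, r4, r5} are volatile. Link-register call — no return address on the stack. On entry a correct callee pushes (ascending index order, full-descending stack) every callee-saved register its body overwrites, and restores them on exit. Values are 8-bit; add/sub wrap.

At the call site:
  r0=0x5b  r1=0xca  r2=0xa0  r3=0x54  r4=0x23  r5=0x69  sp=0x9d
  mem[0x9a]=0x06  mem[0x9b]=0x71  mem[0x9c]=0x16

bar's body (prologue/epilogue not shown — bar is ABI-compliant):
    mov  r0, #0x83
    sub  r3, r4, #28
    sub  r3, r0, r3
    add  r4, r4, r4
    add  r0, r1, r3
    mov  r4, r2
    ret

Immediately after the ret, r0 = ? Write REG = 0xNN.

REG = 0x5b

prologue: push r0 -> mem[0x9c]=0x5b, sp=0x9c
prologue: push r3 -> mem[0x9b]=0x54, sp=0x9b
body[0] mov  r0, #0x83 -> r0=0x83
body[1] sub  r3, r4, #28 -> r3=0x07
body[2] sub  r3, r0, r3 -> r3=0x7c
body[3] add  r4, r4, r4 -> r4=0x46
body[4] add  r0, r1, r3 -> r0=0x46
body[5] mov  r4, r2 -> r4=0xa0
epilogue: pop r3=0x54, sp=0x9c
epilogue: pop r0=0x5b, sp=0x9d
r0 is callee-saved -> restored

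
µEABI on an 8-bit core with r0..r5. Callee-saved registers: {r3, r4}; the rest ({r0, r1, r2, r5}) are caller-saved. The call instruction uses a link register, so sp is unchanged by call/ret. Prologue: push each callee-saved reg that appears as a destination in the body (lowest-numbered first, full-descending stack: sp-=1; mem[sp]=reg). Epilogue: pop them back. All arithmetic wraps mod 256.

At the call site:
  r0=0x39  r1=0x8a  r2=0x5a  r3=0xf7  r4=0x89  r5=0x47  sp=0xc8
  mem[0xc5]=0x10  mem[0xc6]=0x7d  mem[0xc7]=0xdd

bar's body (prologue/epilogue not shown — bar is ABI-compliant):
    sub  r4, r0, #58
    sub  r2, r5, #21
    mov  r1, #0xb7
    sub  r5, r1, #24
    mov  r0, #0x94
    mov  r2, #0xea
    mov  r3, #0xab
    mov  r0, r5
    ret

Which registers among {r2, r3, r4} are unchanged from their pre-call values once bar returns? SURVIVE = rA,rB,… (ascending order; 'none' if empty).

SURVIVE = r3,r4

prologue: push r3 -> mem[0xc7]=0xf7, sp=0xc7
prologue: push r4 -> mem[0xc6]=0x89, sp=0xc6
body[0] sub  r4, r0, #58 -> r4=0xff
body[1] sub  r2, r5, #21 -> r2=0x32
body[2] mov  r1, #0xb7 -> r1=0xb7
body[3] sub  r5, r1, #24 -> r5=0x9f
body[4] mov  r0, #0x94 -> r0=0x94
body[5] mov  r2, #0xea -> r2=0xea
body[6] mov  r3, #0xab -> r3=0xab
body[7] mov  r0, r5 -> r0=0x9f
epilogue: pop r4=0x89, sp=0xc7
epilogue: pop r3=0xf7, sp=0xc8
r2: caller-saved, written=True
r3: callee-saved, written=True
r4: callee-saved, written=True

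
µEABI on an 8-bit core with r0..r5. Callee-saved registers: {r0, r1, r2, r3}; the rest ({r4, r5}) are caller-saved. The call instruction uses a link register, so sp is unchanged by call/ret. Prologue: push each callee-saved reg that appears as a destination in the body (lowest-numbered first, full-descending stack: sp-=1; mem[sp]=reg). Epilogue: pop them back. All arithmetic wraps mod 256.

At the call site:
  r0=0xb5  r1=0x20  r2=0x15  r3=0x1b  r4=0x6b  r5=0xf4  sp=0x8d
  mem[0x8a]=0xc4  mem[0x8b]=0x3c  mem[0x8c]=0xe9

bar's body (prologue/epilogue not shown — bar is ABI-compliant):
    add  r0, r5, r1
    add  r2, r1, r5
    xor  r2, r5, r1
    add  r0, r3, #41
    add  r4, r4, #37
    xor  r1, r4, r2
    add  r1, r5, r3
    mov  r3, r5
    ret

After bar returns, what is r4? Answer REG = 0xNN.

REG = 0x90

prologue: push r0 → mem[0x8c]=0xb5, sp=0x8c
prologue: push r1 → mem[0x8b]=0x20, sp=0x8b
prologue: push r2 → mem[0x8a]=0x15, sp=0x8a
prologue: push r3 → mem[0x89]=0x1b, sp=0x89
body[0] add  r0, r5, r1 → r0=0x14
body[1] add  r2, r1, r5 → r2=0x14
body[2] xor  r2, r5, r1 → r2=0xd4
body[3] add  r0, r3, #41 → r0=0x44
body[4] add  r4, r4, #37 → r4=0x90
body[5] xor  r1, r4, r2 → r1=0x44
body[6] add  r1, r5, r3 → r1=0x0f
body[7] mov  r3, r5 → r3=0xf4
epilogue: pop r3=0x1b, sp=0x8a
epilogue: pop r2=0x15, sp=0x8b
epilogue: pop r1=0x20, sp=0x8c
epilogue: pop r0=0xb5, sp=0x8d
r4 is caller-saved → body value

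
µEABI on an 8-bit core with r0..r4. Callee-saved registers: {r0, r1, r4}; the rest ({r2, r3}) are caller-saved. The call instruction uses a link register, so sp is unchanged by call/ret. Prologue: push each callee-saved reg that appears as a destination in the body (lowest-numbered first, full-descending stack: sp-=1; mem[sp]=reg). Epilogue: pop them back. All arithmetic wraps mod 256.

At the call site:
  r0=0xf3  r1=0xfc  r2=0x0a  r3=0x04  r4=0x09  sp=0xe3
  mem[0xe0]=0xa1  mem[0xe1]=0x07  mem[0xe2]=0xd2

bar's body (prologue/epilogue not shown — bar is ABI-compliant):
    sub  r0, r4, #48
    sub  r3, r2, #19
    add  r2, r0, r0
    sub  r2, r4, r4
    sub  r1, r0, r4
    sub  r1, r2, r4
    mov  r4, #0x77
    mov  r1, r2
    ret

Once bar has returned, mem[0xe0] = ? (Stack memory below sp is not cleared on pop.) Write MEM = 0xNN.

prologue: push r0 → mem[0xe2]=0xf3, sp=0xe2
prologue: push r1 → mem[0xe1]=0xfc, sp=0xe1
prologue: push r4 → mem[0xe0]=0x09, sp=0xe0
body[0] sub  r0, r4, #48 → r0=0xd9
body[1] sub  r3, r2, #19 → r3=0xf7
body[2] add  r2, r0, r0 → r2=0xb2
body[3] sub  r2, r4, r4 → r2=0x00
body[4] sub  r1, r0, r4 → r1=0xd0
body[5] sub  r1, r2, r4 → r1=0xf7
body[6] mov  r4, #0x77 → r4=0x77
body[7] mov  r1, r2 → r1=0x00
epilogue: pop r4=0x09, sp=0xe1
epilogue: pop r1=0xfc, sp=0xe2
epilogue: pop r0=0xf3, sp=0xe3
prologue pushed ['r0', 'r1', 'r4'] at ['0xe2', '0xe1', '0xe0']

MEM = 0x09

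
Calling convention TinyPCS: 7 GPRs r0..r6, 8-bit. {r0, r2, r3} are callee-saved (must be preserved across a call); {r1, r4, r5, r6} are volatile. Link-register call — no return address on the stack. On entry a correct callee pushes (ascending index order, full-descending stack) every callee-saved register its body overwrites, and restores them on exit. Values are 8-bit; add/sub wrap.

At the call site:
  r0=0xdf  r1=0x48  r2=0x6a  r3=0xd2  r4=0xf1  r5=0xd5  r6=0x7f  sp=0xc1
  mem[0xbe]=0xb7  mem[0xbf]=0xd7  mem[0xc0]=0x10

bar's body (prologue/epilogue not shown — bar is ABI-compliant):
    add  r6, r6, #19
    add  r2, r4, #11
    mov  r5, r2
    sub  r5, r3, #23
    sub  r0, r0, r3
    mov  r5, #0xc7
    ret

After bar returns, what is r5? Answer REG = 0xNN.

prologue: push r0 -> mem[0xc0]=0xdf, sp=0xc0
prologue: push r2 -> mem[0xbf]=0x6a, sp=0xbf
body[0] add  r6, r6, #19 -> r6=0x92
body[1] add  r2, r4, #11 -> r2=0xfc
body[2] mov  r5, r2 -> r5=0xfc
body[3] sub  r5, r3, #23 -> r5=0xbb
body[4] sub  r0, r0, r3 -> r0=0x0d
body[5] mov  r5, #0xc7 -> r5=0xc7
epilogue: pop r2=0x6a, sp=0xc0
epilogue: pop r0=0xdf, sp=0xc1
r5 is caller-saved -> body value

REG = 0xc7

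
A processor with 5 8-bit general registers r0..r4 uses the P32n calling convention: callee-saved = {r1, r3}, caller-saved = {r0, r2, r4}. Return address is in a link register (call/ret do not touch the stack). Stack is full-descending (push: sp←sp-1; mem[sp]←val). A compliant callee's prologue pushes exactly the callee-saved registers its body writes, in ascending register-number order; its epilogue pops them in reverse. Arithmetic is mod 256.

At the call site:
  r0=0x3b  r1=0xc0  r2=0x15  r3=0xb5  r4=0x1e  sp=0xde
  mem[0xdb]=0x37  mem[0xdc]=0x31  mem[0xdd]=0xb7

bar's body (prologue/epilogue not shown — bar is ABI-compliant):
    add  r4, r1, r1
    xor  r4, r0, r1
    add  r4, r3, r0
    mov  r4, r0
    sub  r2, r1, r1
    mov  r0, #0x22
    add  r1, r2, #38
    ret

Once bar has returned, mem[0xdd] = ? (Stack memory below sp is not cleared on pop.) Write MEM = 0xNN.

prologue: push r1 -> mem[0xdd]=0xc0, sp=0xdd
body[0] add  r4, r1, r1 -> r4=0x80
body[1] xor  r4, r0, r1 -> r4=0xfb
body[2] add  r4, r3, r0 -> r4=0xf0
body[3] mov  r4, r0 -> r4=0x3b
body[4] sub  r2, r1, r1 -> r2=0x00
body[5] mov  r0, #0x22 -> r0=0x22
body[6] add  r1, r2, #38 -> r1=0x26
epilogue: pop r1=0xc0, sp=0xde
prologue pushed ['r1'] at ['0xdd']

MEM = 0xc0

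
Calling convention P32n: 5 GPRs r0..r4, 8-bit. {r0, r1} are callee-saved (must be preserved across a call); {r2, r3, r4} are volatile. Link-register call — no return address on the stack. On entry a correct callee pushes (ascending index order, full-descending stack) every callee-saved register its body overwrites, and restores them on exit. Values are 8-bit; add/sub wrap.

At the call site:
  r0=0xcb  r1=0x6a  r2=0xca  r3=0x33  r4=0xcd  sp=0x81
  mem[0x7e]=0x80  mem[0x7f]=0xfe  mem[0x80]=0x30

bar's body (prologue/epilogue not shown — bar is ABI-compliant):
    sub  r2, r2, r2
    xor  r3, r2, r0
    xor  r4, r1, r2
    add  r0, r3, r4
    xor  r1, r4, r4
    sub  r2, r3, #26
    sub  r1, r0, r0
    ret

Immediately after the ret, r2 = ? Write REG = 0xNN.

REG = 0xb1

prologue: push r0 → mem[0x80]=0xcb, sp=0x80
prologue: push r1 → mem[0x7f]=0x6a, sp=0x7f
body[0] sub  r2, r2, r2 → r2=0x00
body[1] xor  r3, r2, r0 → r3=0xcb
body[2] xor  r4, r1, r2 → r4=0x6a
body[3] add  r0, r3, r4 → r0=0x35
body[4] xor  r1, r4, r4 → r1=0x00
body[5] sub  r2, r3, #26 → r2=0xb1
body[6] sub  r1, r0, r0 → r1=0x00
epilogue: pop r1=0x6a, sp=0x80
epilogue: pop r0=0xcb, sp=0x81
r2 is caller-saved → body value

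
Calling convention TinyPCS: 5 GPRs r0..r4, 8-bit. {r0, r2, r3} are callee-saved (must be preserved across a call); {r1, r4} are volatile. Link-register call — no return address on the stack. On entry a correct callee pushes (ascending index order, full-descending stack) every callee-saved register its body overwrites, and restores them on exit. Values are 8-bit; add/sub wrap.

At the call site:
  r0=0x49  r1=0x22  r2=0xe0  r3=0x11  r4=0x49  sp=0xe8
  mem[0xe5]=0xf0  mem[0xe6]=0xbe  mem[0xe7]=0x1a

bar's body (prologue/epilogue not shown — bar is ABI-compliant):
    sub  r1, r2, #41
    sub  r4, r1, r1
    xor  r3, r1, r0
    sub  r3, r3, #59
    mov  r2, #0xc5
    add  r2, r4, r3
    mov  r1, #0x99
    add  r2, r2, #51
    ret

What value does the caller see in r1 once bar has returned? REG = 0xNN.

REG = 0x99

prologue: push r2 → mem[0xe7]=0xe0, sp=0xe7
prologue: push r3 → mem[0xe6]=0x11, sp=0xe6
body[0] sub  r1, r2, #41 → r1=0xb7
body[1] sub  r4, r1, r1 → r4=0x00
body[2] xor  r3, r1, r0 → r3=0xfe
body[3] sub  r3, r3, #59 → r3=0xc3
body[4] mov  r2, #0xc5 → r2=0xc5
body[5] add  r2, r4, r3 → r2=0xc3
body[6] mov  r1, #0x99 → r1=0x99
body[7] add  r2, r2, #51 → r2=0xf6
epilogue: pop r3=0x11, sp=0xe7
epilogue: pop r2=0xe0, sp=0xe8
r1 is caller-saved → body value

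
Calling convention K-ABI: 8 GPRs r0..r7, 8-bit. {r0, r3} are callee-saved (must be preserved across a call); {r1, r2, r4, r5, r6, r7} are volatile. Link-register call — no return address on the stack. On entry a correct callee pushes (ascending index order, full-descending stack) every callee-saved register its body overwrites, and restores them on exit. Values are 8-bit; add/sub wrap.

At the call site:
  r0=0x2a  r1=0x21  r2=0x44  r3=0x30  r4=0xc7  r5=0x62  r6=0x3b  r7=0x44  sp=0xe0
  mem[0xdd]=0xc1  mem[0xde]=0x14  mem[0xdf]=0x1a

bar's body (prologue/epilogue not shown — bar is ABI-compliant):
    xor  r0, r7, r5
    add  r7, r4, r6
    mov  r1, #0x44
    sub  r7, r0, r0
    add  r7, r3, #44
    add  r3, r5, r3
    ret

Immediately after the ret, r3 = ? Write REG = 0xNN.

REG = 0x30

prologue: push r0 → mem[0xdf]=0x2a, sp=0xdf
prologue: push r3 → mem[0xde]=0x30, sp=0xde
body[0] xor  r0, r7, r5 → r0=0x26
body[1] add  r7, r4, r6 → r7=0x02
body[2] mov  r1, #0x44 → r1=0x44
body[3] sub  r7, r0, r0 → r7=0x00
body[4] add  r7, r3, #44 → r7=0x5c
body[5] add  r3, r5, r3 → r3=0x92
epilogue: pop r3=0x30, sp=0xdf
epilogue: pop r0=0x2a, sp=0xe0
r3 is callee-saved → restored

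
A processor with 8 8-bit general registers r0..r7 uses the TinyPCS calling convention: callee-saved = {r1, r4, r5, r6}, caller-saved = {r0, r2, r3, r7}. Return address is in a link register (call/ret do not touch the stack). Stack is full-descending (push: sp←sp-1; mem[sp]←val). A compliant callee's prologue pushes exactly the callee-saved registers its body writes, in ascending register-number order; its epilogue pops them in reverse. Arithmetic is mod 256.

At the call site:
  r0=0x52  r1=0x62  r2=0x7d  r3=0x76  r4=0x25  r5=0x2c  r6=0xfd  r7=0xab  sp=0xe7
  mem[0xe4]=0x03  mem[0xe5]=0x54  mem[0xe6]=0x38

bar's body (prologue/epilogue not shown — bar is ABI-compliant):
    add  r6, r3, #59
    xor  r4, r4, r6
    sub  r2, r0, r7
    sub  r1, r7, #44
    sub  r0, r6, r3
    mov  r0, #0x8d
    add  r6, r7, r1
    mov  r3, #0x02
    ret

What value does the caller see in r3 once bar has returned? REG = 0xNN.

prologue: push r1 -> mem[0xe6]=0x62, sp=0xe6
prologue: push r4 -> mem[0xe5]=0x25, sp=0xe5
prologue: push r6 -> mem[0xe4]=0xfd, sp=0xe4
body[0] add  r6, r3, #59 -> r6=0xb1
body[1] xor  r4, r4, r6 -> r4=0x94
body[2] sub  r2, r0, r7 -> r2=0xa7
body[3] sub  r1, r7, #44 -> r1=0x7f
body[4] sub  r0, r6, r3 -> r0=0x3b
body[5] mov  r0, #0x8d -> r0=0x8d
body[6] add  r6, r7, r1 -> r6=0x2a
body[7] mov  r3, #0x02 -> r3=0x02
epilogue: pop r6=0xfd, sp=0xe5
epilogue: pop r4=0x25, sp=0xe6
epilogue: pop r1=0x62, sp=0xe7
r3 is caller-saved -> body value

REG = 0x02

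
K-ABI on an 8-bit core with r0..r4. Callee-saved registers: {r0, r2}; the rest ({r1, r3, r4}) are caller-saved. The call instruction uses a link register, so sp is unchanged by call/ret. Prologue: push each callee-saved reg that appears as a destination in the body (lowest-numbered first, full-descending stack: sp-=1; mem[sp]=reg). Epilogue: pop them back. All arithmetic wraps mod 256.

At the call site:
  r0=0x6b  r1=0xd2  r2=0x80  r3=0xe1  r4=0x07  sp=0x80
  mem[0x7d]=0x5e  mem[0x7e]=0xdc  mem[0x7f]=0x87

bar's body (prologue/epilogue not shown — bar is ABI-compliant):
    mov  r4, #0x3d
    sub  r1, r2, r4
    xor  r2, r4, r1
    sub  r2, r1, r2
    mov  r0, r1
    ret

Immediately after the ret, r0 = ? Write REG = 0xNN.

prologue: push r0 -> mem[0x7f]=0x6b, sp=0x7f
prologue: push r2 -> mem[0x7e]=0x80, sp=0x7e
body[0] mov  r4, #0x3d -> r4=0x3d
body[1] sub  r1, r2, r4 -> r1=0x43
body[2] xor  r2, r4, r1 -> r2=0x7e
body[3] sub  r2, r1, r2 -> r2=0xc5
body[4] mov  r0, r1 -> r0=0x43
epilogue: pop r2=0x80, sp=0x7f
epilogue: pop r0=0x6b, sp=0x80
r0 is callee-saved -> restored

REG = 0x6b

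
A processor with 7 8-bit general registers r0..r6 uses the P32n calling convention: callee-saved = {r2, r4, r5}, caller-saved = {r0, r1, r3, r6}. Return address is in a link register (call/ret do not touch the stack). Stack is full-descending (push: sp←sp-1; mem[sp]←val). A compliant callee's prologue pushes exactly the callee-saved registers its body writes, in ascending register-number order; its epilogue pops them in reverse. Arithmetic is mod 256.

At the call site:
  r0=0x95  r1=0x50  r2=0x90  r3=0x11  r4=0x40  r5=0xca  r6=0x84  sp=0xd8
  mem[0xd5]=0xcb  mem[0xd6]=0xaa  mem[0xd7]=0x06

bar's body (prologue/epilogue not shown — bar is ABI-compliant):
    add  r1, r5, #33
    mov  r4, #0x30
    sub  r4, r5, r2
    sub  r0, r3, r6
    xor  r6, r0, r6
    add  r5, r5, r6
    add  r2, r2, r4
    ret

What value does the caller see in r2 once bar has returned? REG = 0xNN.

REG = 0x90

prologue: push r2 → mem[0xd7]=0x90, sp=0xd7
prologue: push r4 → mem[0xd6]=0x40, sp=0xd6
prologue: push r5 → mem[0xd5]=0xca, sp=0xd5
body[0] add  r1, r5, #33 → r1=0xeb
body[1] mov  r4, #0x30 → r4=0x30
body[2] sub  r4, r5, r2 → r4=0x3a
body[3] sub  r0, r3, r6 → r0=0x8d
body[4] xor  r6, r0, r6 → r6=0x09
body[5] add  r5, r5, r6 → r5=0xd3
body[6] add  r2, r2, r4 → r2=0xca
epilogue: pop r5=0xca, sp=0xd6
epilogue: pop r4=0x40, sp=0xd7
epilogue: pop r2=0x90, sp=0xd8
r2 is callee-saved → restored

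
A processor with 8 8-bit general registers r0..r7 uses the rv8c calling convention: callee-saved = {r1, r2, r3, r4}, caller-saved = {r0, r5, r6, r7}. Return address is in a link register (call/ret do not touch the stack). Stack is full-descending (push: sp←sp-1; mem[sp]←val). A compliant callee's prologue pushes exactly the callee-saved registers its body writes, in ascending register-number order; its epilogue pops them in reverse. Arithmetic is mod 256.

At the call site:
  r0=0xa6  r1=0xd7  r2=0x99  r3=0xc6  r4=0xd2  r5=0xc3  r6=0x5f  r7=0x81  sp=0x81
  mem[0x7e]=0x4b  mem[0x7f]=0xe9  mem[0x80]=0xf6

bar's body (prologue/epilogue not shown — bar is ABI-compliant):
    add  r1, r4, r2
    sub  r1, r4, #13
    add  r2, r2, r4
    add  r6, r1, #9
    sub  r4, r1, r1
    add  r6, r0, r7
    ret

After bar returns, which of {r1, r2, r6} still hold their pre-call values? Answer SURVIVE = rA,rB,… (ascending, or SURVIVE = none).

SURVIVE = r1,r2

prologue: push r1 -> mem[0x80]=0xd7, sp=0x80
prologue: push r2 -> mem[0x7f]=0x99, sp=0x7f
prologue: push r4 -> mem[0x7e]=0xd2, sp=0x7e
body[0] add  r1, r4, r2 -> r1=0x6b
body[1] sub  r1, r4, #13 -> r1=0xc5
body[2] add  r2, r2, r4 -> r2=0x6b
body[3] add  r6, r1, #9 -> r6=0xce
body[4] sub  r4, r1, r1 -> r4=0x00
body[5] add  r6, r0, r7 -> r6=0x27
epilogue: pop r4=0xd2, sp=0x7f
epilogue: pop r2=0x99, sp=0x80
epilogue: pop r1=0xd7, sp=0x81
r1: callee-saved, written=True
r2: callee-saved, written=True
r6: caller-saved, written=True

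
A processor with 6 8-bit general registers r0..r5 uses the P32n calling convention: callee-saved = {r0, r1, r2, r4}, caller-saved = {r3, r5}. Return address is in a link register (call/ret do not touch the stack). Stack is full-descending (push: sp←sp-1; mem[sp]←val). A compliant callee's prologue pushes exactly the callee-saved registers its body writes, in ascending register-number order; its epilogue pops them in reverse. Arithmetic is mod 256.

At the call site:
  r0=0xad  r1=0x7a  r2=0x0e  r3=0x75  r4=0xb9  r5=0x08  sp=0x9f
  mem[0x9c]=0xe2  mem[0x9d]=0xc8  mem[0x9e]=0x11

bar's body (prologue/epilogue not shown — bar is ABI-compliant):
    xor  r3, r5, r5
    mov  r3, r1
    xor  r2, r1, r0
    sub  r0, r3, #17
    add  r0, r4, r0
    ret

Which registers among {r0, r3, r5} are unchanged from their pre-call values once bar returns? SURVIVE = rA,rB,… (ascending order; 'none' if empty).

prologue: push r0 -> mem[0x9e]=0xad, sp=0x9e
prologue: push r2 -> mem[0x9d]=0x0e, sp=0x9d
body[0] xor  r3, r5, r5 -> r3=0x00
body[1] mov  r3, r1 -> r3=0x7a
body[2] xor  r2, r1, r0 -> r2=0xd7
body[3] sub  r0, r3, #17 -> r0=0x69
body[4] add  r0, r4, r0 -> r0=0x22
epilogue: pop r2=0x0e, sp=0x9e
epilogue: pop r0=0xad, sp=0x9f
r0: callee-saved, written=True
r3: caller-saved, written=True
r5: caller-saved, written=False

SURVIVE = r0,r5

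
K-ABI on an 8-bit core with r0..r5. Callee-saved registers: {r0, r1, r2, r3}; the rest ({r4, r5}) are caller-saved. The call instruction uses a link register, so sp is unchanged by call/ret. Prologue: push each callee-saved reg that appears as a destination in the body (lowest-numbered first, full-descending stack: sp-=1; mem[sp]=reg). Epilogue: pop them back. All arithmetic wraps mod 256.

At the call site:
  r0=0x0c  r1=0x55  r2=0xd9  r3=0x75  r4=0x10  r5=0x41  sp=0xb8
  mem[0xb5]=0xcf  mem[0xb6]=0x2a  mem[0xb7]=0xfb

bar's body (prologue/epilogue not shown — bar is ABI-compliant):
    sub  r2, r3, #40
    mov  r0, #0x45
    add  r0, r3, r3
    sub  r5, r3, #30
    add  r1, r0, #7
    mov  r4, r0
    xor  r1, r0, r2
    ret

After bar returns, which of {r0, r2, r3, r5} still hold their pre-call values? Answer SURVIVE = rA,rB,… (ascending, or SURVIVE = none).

SURVIVE = r0,r2,r3

prologue: push r0 → mem[0xb7]=0x0c, sp=0xb7
prologue: push r1 → mem[0xb6]=0x55, sp=0xb6
prologue: push r2 → mem[0xb5]=0xd9, sp=0xb5
body[0] sub  r2, r3, #40 → r2=0x4d
body[1] mov  r0, #0x45 → r0=0x45
body[2] add  r0, r3, r3 → r0=0xea
body[3] sub  r5, r3, #30 → r5=0x57
body[4] add  r1, r0, #7 → r1=0xf1
body[5] mov  r4, r0 → r4=0xea
body[6] xor  r1, r0, r2 → r1=0xa7
epilogue: pop r2=0xd9, sp=0xb6
epilogue: pop r1=0x55, sp=0xb7
epilogue: pop r0=0x0c, sp=0xb8
r0: callee-saved, written=True
r2: callee-saved, written=True
r3: callee-saved, written=False
r5: caller-saved, written=True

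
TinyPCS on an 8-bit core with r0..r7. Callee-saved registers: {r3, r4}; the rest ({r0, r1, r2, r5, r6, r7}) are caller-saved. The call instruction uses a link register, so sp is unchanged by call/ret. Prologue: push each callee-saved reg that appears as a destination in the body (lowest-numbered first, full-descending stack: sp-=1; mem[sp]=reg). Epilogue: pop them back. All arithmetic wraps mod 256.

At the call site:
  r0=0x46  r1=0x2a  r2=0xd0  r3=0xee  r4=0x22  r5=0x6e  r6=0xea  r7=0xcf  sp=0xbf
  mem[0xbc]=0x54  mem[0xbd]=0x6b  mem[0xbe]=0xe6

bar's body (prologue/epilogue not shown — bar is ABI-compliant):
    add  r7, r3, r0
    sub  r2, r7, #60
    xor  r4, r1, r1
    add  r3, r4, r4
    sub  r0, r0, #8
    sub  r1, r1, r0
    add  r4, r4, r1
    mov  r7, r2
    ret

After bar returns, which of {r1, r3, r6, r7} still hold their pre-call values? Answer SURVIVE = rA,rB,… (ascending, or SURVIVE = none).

prologue: push r3 → mem[0xbe]=0xee, sp=0xbe
prologue: push r4 → mem[0xbd]=0x22, sp=0xbd
body[0] add  r7, r3, r0 → r7=0x34
body[1] sub  r2, r7, #60 → r2=0xf8
body[2] xor  r4, r1, r1 → r4=0x00
body[3] add  r3, r4, r4 → r3=0x00
body[4] sub  r0, r0, #8 → r0=0x3e
body[5] sub  r1, r1, r0 → r1=0xec
body[6] add  r4, r4, r1 → r4=0xec
body[7] mov  r7, r2 → r7=0xf8
epilogue: pop r4=0x22, sp=0xbe
epilogue: pop r3=0xee, sp=0xbf
r1: caller-saved, written=True
r3: callee-saved, written=True
r6: caller-saved, written=False
r7: caller-saved, written=True

SURVIVE = r3,r6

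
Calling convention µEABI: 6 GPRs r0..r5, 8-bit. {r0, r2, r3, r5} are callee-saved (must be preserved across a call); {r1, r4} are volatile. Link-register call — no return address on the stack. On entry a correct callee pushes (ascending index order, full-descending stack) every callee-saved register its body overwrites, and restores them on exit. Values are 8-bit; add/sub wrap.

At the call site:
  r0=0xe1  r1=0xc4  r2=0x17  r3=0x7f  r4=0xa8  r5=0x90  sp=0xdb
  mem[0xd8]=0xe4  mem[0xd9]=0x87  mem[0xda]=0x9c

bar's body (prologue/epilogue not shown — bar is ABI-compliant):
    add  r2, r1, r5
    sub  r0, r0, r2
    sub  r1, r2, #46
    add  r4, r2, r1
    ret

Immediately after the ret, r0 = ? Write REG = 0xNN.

prologue: push r0 → mem[0xda]=0xe1, sp=0xda
prologue: push r2 → mem[0xd9]=0x17, sp=0xd9
body[0] add  r2, r1, r5 → r2=0x54
body[1] sub  r0, r0, r2 → r0=0x8d
body[2] sub  r1, r2, #46 → r1=0x26
body[3] add  r4, r2, r1 → r4=0x7a
epilogue: pop r2=0x17, sp=0xda
epilogue: pop r0=0xe1, sp=0xdb
r0 is callee-saved → restored

REG = 0xe1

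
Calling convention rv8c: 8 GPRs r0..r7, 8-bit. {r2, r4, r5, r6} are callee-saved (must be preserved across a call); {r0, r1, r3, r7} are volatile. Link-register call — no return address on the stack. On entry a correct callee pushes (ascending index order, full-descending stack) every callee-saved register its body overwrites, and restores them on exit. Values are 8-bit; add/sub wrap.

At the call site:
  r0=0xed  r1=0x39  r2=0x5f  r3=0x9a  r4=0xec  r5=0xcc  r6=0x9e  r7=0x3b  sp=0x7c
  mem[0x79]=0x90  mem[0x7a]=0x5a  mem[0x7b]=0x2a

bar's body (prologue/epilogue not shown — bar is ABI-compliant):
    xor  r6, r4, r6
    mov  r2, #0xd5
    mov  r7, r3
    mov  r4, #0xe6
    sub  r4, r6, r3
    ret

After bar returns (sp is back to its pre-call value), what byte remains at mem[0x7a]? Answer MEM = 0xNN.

prologue: push r2 → mem[0x7b]=0x5f, sp=0x7b
prologue: push r4 → mem[0x7a]=0xec, sp=0x7a
prologue: push r6 → mem[0x79]=0x9e, sp=0x79
body[0] xor  r6, r4, r6 → r6=0x72
body[1] mov  r2, #0xd5 → r2=0xd5
body[2] mov  r7, r3 → r7=0x9a
body[3] mov  r4, #0xe6 → r4=0xe6
body[4] sub  r4, r6, r3 → r4=0xd8
epilogue: pop r6=0x9e, sp=0x7a
epilogue: pop r4=0xec, sp=0x7b
epilogue: pop r2=0x5f, sp=0x7c
prologue pushed ['r2', 'r4', 'r6'] at ['0x7b', '0x7a', '0x79']

MEM = 0xec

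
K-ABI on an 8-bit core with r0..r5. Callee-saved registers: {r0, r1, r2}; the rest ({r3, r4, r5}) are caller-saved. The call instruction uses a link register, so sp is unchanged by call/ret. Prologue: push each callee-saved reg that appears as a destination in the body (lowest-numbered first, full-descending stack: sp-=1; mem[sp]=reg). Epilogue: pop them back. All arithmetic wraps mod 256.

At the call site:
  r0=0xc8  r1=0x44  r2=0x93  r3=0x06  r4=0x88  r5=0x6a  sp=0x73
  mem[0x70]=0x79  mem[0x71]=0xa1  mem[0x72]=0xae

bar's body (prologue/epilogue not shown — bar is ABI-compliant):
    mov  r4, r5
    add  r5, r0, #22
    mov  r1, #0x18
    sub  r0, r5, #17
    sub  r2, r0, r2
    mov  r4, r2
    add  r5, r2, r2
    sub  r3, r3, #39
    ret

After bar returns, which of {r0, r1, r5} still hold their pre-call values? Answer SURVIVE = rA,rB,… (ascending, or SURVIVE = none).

prologue: push r0 → mem[0x72]=0xc8, sp=0x72
prologue: push r1 → mem[0x71]=0x44, sp=0x71
prologue: push r2 → mem[0x70]=0x93, sp=0x70
body[0] mov  r4, r5 → r4=0x6a
body[1] add  r5, r0, #22 → r5=0xde
body[2] mov  r1, #0x18 → r1=0x18
body[3] sub  r0, r5, #17 → r0=0xcd
body[4] sub  r2, r0, r2 → r2=0x3a
body[5] mov  r4, r2 → r4=0x3a
body[6] add  r5, r2, r2 → r5=0x74
body[7] sub  r3, r3, #39 → r3=0xdf
epilogue: pop r2=0x93, sp=0x71
epilogue: pop r1=0x44, sp=0x72
epilogue: pop r0=0xc8, sp=0x73
r0: callee-saved, written=True
r1: callee-saved, written=True
r5: caller-saved, written=True

SURVIVE = r0,r1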